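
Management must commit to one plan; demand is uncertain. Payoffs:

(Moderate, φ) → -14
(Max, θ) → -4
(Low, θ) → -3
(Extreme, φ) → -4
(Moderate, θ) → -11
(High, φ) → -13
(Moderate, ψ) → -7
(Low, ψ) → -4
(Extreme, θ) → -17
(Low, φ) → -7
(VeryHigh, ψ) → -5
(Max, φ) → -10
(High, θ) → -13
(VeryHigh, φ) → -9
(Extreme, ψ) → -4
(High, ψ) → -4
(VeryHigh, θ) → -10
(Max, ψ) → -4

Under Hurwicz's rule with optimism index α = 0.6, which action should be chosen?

Low: 0.6·(-3) + 0.4·(-7) = -4.6
Moderate: 0.6·(-7) + 0.4·(-14) = -9.8
High: 0.6·(-4) + 0.4·(-13) = -7.6
VeryHigh: 0.6·(-5) + 0.4·(-10) = -7
Extreme: 0.6·(-4) + 0.4·(-17) = -9.2
Max: 0.6·(-4) + 0.4·(-10) = -6.4
Highest Hurwicz score = -4.6 → Low.

Low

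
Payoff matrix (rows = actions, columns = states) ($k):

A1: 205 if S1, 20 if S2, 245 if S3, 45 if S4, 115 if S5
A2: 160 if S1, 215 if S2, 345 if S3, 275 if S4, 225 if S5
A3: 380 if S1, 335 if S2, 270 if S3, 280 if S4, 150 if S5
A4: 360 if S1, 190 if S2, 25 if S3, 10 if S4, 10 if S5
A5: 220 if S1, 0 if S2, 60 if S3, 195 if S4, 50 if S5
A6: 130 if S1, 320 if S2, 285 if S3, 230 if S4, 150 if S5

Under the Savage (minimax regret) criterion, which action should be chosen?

A3

Column bests: S1=380, S2=335, S3=345, S4=280, S5=225.
A1 regrets: 175, 315, 100, 235, 110 → max 315
A2 regrets: 220, 120, 0, 5, 0 → max 220
A3 regrets: 0, 0, 75, 0, 75 → max 75
A4 regrets: 20, 145, 320, 270, 215 → max 320
A5 regrets: 160, 335, 285, 85, 175 → max 335
A6 regrets: 250, 15, 60, 50, 75 → max 250
Smallest max regret = 75 → A3.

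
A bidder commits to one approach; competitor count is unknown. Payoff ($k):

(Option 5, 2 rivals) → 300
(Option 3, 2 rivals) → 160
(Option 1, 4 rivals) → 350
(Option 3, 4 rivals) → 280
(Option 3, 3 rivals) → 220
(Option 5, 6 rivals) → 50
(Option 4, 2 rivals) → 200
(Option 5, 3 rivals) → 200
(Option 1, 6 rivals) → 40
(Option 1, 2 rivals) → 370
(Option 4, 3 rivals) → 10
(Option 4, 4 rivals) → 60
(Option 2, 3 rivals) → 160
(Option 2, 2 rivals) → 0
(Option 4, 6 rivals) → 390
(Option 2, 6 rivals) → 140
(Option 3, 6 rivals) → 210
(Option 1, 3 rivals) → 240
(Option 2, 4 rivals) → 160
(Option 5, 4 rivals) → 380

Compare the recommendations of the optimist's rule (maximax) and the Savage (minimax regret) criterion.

maximax → Option 4; minimax regret → Option 3 (disagree)

Row maxima: Option 1=370, Option 2=160, Option 3=280, Option 4=390, Option 5=380
Best best-case = 390 → Option 4.
Column bests: 2 rivals=370, 3 rivals=240, 4 rivals=380, 6 rivals=390.
Option 1 regrets: 0, 0, 30, 350 → max 350
Option 2 regrets: 370, 80, 220, 250 → max 370
Option 3 regrets: 210, 20, 100, 180 → max 210
Option 4 regrets: 170, 230, 320, 0 → max 320
Option 5 regrets: 70, 40, 0, 340 → max 340
Smallest max regret = 210 → Option 3.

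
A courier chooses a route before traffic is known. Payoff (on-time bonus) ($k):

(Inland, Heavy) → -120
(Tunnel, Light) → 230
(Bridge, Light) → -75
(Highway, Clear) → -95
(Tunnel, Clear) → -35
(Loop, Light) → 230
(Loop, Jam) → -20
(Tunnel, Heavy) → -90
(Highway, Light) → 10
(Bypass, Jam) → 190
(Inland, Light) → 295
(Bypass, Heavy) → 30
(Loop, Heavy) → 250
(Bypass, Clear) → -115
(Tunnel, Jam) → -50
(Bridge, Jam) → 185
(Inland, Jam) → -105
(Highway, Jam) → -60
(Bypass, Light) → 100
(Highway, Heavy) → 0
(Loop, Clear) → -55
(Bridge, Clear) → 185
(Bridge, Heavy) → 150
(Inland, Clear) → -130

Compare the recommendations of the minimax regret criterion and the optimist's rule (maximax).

minimax regret → Loop; maximax → Inland (disagree)

Column bests: Clear=185, Light=295, Heavy=250, Jam=190.
Tunnel regrets: 220, 65, 340, 240 → max 340
Bypass regrets: 300, 195, 220, 0 → max 300
Highway regrets: 280, 285, 250, 250 → max 285
Loop regrets: 240, 65, 0, 210 → max 240
Bridge regrets: 0, 370, 100, 5 → max 370
Inland regrets: 315, 0, 370, 295 → max 370
Smallest max regret = 240 → Loop.
Row maxima: Tunnel=230, Bypass=190, Highway=10, Loop=250, Bridge=185, Inland=295
Best best-case = 295 → Inland.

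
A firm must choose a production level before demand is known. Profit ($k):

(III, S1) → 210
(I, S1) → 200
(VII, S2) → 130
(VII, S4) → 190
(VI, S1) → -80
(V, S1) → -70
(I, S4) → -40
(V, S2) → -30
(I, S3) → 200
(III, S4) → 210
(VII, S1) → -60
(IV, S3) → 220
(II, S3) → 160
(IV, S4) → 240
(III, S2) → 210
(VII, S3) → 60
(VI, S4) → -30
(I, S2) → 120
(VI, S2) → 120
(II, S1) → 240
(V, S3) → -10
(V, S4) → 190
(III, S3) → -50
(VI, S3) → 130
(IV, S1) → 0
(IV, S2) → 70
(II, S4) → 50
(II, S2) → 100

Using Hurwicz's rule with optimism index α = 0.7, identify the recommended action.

II

I: 0.7·200 + 0.3·(-40) = 128
II: 0.7·240 + 0.3·50 = 183
III: 0.7·210 + 0.3·(-50) = 132
IV: 0.7·240 + 0.3·0 = 168
V: 0.7·190 + 0.3·(-70) = 112
VI: 0.7·130 + 0.3·(-80) = 67
VII: 0.7·190 + 0.3·(-60) = 115
Highest Hurwicz score = 183 → II.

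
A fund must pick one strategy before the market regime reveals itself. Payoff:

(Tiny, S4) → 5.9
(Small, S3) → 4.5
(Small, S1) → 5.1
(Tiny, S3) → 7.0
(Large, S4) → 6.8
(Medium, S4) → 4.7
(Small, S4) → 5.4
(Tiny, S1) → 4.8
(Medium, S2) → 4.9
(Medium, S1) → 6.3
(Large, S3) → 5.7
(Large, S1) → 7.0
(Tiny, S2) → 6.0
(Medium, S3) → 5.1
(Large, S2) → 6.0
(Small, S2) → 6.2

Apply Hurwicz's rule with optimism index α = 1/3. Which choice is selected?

Large

Tiny: 1/3·7.0 + 2/3·4.8 = 83/15
Small: 1/3·6.2 + 2/3·4.5 = 76/15
Medium: 1/3·6.3 + 2/3·4.7 = 157/30
Large: 1/3·7.0 + 2/3·5.7 = 92/15
Highest Hurwicz score = 92/15 → Large.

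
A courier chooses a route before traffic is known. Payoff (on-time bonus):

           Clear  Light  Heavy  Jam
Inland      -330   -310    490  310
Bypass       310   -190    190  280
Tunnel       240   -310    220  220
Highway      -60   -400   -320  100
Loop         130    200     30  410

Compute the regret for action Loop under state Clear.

Best payoff under Clear is 310.
Regret = 310 − 130 = 180.

180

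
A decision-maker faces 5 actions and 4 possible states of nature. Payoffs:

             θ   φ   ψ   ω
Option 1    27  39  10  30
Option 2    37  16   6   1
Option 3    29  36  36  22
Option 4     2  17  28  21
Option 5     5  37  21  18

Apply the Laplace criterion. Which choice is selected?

Option 3

Row averages: Option 1=26.5, Option 2=15, Option 3=30.75, Option 4=17, Option 5=20.25
Highest average = 30.75 → Option 3.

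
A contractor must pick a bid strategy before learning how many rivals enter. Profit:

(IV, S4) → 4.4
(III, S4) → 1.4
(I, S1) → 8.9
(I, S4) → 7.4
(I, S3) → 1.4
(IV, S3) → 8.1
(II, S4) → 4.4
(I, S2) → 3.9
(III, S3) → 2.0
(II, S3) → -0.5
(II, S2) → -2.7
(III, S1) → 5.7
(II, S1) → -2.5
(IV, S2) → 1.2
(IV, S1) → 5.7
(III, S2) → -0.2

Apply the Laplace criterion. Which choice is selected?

Row averages: I=5.4, II=-0.325, III=2.225, IV=4.85
Highest average = 5.4 → I.

I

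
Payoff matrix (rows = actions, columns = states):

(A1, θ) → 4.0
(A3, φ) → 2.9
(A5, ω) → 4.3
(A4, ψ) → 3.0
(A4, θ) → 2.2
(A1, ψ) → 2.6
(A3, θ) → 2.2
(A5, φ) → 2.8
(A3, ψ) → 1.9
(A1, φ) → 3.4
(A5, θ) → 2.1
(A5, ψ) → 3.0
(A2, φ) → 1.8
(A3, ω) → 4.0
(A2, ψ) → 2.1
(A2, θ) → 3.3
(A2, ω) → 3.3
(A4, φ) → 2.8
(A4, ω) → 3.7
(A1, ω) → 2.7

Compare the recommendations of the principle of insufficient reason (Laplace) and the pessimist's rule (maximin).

laplace → A1; maximin → A1 (agree)

Row averages: A1=3.175, A2=2.625, A3=2.75, A4=2.925, A5=3.05
Highest average = 3.175 → A1.
Row minima: A1=2.6, A2=1.8, A3=1.9, A4=2.2, A5=2.1
Best worst-case = 2.6 → A1.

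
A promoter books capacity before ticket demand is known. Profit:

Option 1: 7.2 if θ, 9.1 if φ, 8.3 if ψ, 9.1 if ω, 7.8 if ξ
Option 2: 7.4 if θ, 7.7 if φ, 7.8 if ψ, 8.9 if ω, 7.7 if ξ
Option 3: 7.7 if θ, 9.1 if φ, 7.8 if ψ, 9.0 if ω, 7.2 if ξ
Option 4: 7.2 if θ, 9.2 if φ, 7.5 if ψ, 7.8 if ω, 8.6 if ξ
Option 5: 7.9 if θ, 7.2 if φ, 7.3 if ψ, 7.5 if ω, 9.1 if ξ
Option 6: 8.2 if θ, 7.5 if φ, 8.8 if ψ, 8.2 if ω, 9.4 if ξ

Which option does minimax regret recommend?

Column bests: θ=8.2, φ=9.2, ψ=8.8, ω=9.1, ξ=9.4.
Option 1 regrets: 1.0, 0.1, 0.5, 0.0, 1.6 → max 1.6
Option 2 regrets: 0.8, 1.5, 1.0, 0.2, 1.7 → max 1.7
Option 3 regrets: 0.5, 0.1, 1.0, 0.1, 2.2 → max 2.2
Option 4 regrets: 1.0, 0.0, 1.3, 1.3, 0.8 → max 1.3
Option 5 regrets: 0.3, 2.0, 1.5, 1.6, 0.3 → max 2.0
Option 6 regrets: 0.0, 1.7, 0.0, 0.9, 0.0 → max 1.7
Smallest max regret = 1.3 → Option 4.

Option 4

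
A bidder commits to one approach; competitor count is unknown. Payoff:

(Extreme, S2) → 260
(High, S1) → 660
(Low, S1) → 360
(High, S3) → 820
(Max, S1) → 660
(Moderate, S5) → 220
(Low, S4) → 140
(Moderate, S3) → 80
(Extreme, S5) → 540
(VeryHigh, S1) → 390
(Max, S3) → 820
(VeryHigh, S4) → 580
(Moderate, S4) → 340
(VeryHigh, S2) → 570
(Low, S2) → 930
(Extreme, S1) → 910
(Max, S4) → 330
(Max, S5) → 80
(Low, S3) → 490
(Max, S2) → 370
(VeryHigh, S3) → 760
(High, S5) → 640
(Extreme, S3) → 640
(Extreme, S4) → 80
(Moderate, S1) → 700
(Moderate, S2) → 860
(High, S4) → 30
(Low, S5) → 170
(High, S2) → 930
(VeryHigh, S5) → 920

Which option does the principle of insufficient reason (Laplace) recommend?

VeryHigh

Row averages: Low=418, Moderate=440, High=616, VeryHigh=644, Extreme=486, Max=452
Highest average = 644 → VeryHigh.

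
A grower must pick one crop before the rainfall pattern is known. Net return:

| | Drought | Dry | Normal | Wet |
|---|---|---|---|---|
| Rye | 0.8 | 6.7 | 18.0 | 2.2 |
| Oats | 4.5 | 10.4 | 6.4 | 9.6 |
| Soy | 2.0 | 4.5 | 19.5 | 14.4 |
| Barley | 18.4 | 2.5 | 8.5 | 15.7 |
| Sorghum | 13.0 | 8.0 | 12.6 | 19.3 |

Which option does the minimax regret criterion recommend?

Sorghum

Column bests: Drought=18.4, Dry=10.4, Normal=19.5, Wet=19.3.
Rye regrets: 17.6, 3.7, 1.5, 17.1 → max 17.6
Oats regrets: 13.9, 0.0, 13.1, 9.7 → max 13.9
Soy regrets: 16.4, 5.9, 0.0, 4.9 → max 16.4
Barley regrets: 0.0, 7.9, 11.0, 3.6 → max 11.0
Sorghum regrets: 5.4, 2.4, 6.9, 0.0 → max 6.9
Smallest max regret = 6.9 → Sorghum.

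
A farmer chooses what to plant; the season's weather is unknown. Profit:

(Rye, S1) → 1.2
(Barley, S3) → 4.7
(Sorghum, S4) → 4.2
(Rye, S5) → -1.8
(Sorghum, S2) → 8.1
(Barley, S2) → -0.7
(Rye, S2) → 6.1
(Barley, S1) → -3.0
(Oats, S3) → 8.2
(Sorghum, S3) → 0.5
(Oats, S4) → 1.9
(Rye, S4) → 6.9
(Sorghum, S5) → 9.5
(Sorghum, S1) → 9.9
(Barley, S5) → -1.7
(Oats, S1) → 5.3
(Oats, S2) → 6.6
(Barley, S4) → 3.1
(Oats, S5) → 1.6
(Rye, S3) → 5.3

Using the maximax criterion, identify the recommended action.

Sorghum

Row maxima: Rye=6.9, Oats=8.2, Sorghum=9.9, Barley=4.7
Best best-case = 9.9 → Sorghum.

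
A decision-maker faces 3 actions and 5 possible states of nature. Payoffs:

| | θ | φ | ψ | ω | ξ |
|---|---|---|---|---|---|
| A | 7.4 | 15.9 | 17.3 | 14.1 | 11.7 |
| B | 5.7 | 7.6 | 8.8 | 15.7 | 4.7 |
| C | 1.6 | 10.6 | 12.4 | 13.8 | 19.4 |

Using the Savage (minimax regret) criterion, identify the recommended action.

C

Column bests: θ=7.4, φ=15.9, ψ=17.3, ω=15.7, ξ=19.4.
A regrets: 0.0, 0.0, 0.0, 1.6, 7.7 → max 7.7
B regrets: 1.7, 8.3, 8.5, 0.0, 14.7 → max 14.7
C regrets: 5.8, 5.3, 4.9, 1.9, 0.0 → max 5.8
Smallest max regret = 5.8 → C.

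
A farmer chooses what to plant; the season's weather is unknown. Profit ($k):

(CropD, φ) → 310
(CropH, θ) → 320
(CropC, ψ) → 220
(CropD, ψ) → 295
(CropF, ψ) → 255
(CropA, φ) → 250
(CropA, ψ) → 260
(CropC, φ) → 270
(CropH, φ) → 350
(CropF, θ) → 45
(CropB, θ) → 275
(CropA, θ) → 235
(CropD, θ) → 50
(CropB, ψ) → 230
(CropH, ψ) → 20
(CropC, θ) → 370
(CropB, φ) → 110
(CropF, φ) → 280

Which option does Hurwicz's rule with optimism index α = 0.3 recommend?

CropH: 0.3·350 + 0.7·20 = 119
CropA: 0.3·260 + 0.7·235 = 242.5
CropF: 0.3·280 + 0.7·45 = 115.5
CropB: 0.3·275 + 0.7·110 = 159.5
CropC: 0.3·370 + 0.7·220 = 265
CropD: 0.3·310 + 0.7·50 = 128
Highest Hurwicz score = 265 → CropC.

CropC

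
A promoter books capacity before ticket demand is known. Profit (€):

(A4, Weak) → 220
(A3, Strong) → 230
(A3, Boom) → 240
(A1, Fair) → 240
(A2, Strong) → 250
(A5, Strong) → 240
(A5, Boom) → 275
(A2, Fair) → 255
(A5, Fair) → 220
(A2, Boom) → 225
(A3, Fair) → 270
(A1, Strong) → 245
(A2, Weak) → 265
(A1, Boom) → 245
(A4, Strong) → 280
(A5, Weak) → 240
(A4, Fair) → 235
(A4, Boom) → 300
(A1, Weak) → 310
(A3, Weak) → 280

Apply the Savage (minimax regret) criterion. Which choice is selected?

A1

Column bests: Weak=310, Fair=270, Strong=280, Boom=300.
A1 regrets: 0, 30, 35, 55 → max 55
A2 regrets: 45, 15, 30, 75 → max 75
A3 regrets: 30, 0, 50, 60 → max 60
A4 regrets: 90, 35, 0, 0 → max 90
A5 regrets: 70, 50, 40, 25 → max 70
Smallest max regret = 55 → A1.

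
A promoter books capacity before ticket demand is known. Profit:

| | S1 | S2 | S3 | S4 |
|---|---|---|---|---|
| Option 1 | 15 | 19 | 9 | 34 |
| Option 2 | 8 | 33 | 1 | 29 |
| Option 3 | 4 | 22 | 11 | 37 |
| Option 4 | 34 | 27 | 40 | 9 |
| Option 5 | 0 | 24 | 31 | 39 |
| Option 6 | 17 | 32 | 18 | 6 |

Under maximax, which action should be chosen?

Row maxima: Option 1=34, Option 2=33, Option 3=37, Option 4=40, Option 5=39, Option 6=32
Best best-case = 40 → Option 4.

Option 4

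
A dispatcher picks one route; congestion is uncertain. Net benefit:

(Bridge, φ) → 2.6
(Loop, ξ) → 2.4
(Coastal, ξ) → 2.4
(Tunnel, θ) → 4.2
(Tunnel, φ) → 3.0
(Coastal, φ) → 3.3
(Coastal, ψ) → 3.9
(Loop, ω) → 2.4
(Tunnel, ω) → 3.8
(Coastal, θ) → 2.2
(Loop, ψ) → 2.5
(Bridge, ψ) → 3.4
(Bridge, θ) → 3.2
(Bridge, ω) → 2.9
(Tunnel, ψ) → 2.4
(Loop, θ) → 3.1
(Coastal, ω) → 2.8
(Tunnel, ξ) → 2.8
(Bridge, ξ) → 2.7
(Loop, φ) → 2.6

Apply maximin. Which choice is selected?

Bridge

Row minima: Coastal=2.2, Loop=2.4, Tunnel=2.4, Bridge=2.6
Best worst-case = 2.6 → Bridge.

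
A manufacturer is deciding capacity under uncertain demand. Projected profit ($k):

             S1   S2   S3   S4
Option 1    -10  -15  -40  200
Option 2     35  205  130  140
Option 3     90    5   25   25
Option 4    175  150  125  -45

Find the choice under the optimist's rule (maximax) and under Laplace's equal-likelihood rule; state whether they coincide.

maximax → Option 2; laplace → Option 2 (agree)

Row maxima: Option 1=200, Option 2=205, Option 3=90, Option 4=175
Best best-case = 205 → Option 2.
Row averages: Option 1=33.75, Option 2=127.5, Option 3=36.25, Option 4=101.25
Highest average = 127.5 → Option 2.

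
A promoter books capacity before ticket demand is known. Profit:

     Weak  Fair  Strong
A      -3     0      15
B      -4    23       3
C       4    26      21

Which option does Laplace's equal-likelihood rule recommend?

C

Row averages: A=4, B=22/3, C=17
Highest average = 17 → C.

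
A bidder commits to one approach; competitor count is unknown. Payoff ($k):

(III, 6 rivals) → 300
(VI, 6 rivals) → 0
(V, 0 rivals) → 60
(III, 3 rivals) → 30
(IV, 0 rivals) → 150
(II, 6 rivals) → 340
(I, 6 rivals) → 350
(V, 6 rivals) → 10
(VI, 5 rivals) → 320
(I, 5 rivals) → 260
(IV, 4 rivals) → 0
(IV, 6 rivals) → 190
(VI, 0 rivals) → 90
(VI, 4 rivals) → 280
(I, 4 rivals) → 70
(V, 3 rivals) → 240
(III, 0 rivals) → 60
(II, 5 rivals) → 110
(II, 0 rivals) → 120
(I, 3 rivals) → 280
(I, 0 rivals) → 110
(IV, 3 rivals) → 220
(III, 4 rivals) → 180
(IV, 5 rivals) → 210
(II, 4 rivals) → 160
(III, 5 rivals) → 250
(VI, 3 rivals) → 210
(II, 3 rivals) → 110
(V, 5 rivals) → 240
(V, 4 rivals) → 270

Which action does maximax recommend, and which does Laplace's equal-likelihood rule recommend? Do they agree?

Row maxima: I=350, II=340, III=300, IV=220, V=270, VI=320
Best best-case = 350 → I.
Row averages: I=214, II=168, III=164, IV=154, V=164, VI=180
Highest average = 214 → I.

maximax → I; laplace → I (agree)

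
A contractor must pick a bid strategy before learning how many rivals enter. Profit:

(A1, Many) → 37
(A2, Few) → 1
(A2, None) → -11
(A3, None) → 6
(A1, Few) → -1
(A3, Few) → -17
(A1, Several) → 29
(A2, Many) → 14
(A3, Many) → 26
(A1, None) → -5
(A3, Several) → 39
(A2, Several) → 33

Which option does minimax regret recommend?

Column bests: None=6, Few=1, Several=39, Many=37.
A1 regrets: 11, 2, 10, 0 → max 11
A2 regrets: 17, 0, 6, 23 → max 23
A3 regrets: 0, 18, 0, 11 → max 18
Smallest max regret = 11 → A1.

A1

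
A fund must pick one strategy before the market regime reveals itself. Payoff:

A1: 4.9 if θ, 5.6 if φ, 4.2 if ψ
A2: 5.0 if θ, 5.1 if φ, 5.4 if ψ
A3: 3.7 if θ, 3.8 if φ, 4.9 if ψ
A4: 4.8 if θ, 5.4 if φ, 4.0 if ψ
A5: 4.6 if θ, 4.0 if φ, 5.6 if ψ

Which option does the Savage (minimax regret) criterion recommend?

Column bests: θ=5.0, φ=5.6, ψ=5.6.
A1 regrets: 0.1, 0.0, 1.4 → max 1.4
A2 regrets: 0.0, 0.5, 0.2 → max 0.5
A3 regrets: 1.3, 1.8, 0.7 → max 1.8
A4 regrets: 0.2, 0.2, 1.6 → max 1.6
A5 regrets: 0.4, 1.6, 0.0 → max 1.6
Smallest max regret = 0.5 → A2.

A2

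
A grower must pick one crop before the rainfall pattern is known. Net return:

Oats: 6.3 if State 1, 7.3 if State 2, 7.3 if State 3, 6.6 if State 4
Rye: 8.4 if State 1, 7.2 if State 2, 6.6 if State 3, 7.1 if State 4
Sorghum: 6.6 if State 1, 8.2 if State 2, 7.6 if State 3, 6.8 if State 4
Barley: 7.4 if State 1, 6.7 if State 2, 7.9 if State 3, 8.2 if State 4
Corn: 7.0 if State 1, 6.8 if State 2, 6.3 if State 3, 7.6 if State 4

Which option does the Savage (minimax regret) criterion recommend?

Column bests: State 1=8.4, State 2=8.2, State 3=7.9, State 4=8.2.
Oats regrets: 2.1, 0.9, 0.6, 1.6 → max 2.1
Rye regrets: 0.0, 1.0, 1.3, 1.1 → max 1.3
Sorghum regrets: 1.8, 0.0, 0.3, 1.4 → max 1.8
Barley regrets: 1.0, 1.5, 0.0, 0.0 → max 1.5
Corn regrets: 1.4, 1.4, 1.6, 0.6 → max 1.6
Smallest max regret = 1.3 → Rye.

Rye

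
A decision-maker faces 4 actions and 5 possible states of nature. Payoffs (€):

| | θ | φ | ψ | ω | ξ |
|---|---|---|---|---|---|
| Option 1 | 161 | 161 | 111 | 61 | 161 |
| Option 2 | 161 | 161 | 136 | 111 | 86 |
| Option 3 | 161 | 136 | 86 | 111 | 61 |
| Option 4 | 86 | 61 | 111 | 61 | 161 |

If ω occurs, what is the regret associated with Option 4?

50

Best payoff under ω is 111.
Regret = 111 − 61 = 50.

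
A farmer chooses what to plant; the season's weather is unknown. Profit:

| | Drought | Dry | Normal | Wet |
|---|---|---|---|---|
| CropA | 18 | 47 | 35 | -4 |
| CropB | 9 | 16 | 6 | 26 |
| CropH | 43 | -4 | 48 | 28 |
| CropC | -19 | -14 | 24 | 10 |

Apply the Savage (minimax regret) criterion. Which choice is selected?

CropA

Column bests: Drought=43, Dry=47, Normal=48, Wet=28.
CropA regrets: 25, 0, 13, 32 → max 32
CropB regrets: 34, 31, 42, 2 → max 42
CropH regrets: 0, 51, 0, 0 → max 51
CropC regrets: 62, 61, 24, 18 → max 62
Smallest max regret = 32 → CropA.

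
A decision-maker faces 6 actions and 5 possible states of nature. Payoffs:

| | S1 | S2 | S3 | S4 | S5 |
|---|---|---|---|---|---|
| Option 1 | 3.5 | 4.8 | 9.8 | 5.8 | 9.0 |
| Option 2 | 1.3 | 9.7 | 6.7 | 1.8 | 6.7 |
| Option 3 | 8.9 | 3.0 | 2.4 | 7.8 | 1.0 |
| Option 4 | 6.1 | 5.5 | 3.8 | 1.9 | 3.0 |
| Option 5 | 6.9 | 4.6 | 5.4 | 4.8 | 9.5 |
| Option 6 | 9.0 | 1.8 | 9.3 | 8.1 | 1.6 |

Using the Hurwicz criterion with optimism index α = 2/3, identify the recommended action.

Option 5

Option 1: 2/3·9.8 + 1/3·3.5 = 7.7
Option 2: 2/3·9.7 + 1/3·1.3 = 6.9
Option 3: 2/3·8.9 + 1/3·1.0 = 94/15
Option 4: 2/3·6.1 + 1/3·1.9 = 4.7
Option 5: 2/3·9.5 + 1/3·4.6 = 118/15
Option 6: 2/3·9.3 + 1/3·1.6 = 101/15
Highest Hurwicz score = 118/15 → Option 5.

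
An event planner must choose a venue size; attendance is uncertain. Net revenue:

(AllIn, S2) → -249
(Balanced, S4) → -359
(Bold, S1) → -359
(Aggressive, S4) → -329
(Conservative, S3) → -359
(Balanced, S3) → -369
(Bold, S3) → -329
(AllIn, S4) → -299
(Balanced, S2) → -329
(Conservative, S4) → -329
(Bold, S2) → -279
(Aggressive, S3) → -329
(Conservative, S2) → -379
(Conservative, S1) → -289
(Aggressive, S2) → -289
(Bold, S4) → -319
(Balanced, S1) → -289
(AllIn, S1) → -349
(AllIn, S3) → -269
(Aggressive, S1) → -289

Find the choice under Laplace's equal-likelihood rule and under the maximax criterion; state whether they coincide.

laplace → AllIn; maximax → AllIn (agree)

Row averages: Conservative=-339, Balanced=-336.5, Aggressive=-309, Bold=-321.5, AllIn=-291.5
Highest average = -291.5 → AllIn.
Row maxima: Conservative=-289, Balanced=-289, Aggressive=-289, Bold=-279, AllIn=-249
Best best-case = -249 → AllIn.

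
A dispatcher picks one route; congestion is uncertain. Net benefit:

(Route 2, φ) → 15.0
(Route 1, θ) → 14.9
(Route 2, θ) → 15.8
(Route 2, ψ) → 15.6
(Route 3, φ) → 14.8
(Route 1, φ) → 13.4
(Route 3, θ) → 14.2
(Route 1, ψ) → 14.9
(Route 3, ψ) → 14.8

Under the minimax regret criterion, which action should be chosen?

Column bests: θ=15.8, φ=15.0, ψ=15.6.
Route 1 regrets: 0.9, 1.6, 0.7 → max 1.6
Route 2 regrets: 0.0, 0.0, 0.0 → max 0.0
Route 3 regrets: 1.6, 0.2, 0.8 → max 1.6
Smallest max regret = 0.0 → Route 2.

Route 2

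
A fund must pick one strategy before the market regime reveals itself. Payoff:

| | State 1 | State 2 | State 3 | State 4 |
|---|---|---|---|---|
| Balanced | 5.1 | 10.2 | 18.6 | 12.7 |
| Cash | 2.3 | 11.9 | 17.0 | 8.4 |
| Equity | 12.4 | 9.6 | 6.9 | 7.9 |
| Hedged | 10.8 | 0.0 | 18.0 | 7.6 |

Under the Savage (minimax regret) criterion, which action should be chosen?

Column bests: State 1=12.4, State 2=11.9, State 3=18.6, State 4=12.7.
Balanced regrets: 7.3, 1.7, 0.0, 0.0 → max 7.3
Cash regrets: 10.1, 0.0, 1.6, 4.3 → max 10.1
Equity regrets: 0.0, 2.3, 11.7, 4.8 → max 11.7
Hedged regrets: 1.6, 11.9, 0.6, 5.1 → max 11.9
Smallest max regret = 7.3 → Balanced.

Balanced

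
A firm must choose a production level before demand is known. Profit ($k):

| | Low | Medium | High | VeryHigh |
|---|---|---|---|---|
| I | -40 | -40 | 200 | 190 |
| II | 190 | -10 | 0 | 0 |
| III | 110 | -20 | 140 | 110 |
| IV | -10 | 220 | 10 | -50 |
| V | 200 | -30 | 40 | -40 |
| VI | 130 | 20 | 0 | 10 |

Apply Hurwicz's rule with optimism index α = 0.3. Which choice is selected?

I: 0.3·200 + 0.7·(-40) = 32
II: 0.3·190 + 0.7·(-10) = 50
III: 0.3·140 + 0.7·(-20) = 28
IV: 0.3·220 + 0.7·(-50) = 31
V: 0.3·200 + 0.7·(-40) = 32
VI: 0.3·130 + 0.7·0 = 39
Highest Hurwicz score = 50 → II.

II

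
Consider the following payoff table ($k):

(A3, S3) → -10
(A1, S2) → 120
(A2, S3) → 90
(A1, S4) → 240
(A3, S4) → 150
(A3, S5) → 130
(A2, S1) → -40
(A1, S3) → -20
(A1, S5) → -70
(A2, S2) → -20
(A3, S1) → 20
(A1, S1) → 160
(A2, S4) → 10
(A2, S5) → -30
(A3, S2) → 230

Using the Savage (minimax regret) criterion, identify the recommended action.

A3

Column bests: S1=160, S2=230, S3=90, S4=240, S5=130.
A1 regrets: 0, 110, 110, 0, 200 → max 200
A2 regrets: 200, 250, 0, 230, 160 → max 250
A3 regrets: 140, 0, 100, 90, 0 → max 140
Smallest max regret = 140 → A3.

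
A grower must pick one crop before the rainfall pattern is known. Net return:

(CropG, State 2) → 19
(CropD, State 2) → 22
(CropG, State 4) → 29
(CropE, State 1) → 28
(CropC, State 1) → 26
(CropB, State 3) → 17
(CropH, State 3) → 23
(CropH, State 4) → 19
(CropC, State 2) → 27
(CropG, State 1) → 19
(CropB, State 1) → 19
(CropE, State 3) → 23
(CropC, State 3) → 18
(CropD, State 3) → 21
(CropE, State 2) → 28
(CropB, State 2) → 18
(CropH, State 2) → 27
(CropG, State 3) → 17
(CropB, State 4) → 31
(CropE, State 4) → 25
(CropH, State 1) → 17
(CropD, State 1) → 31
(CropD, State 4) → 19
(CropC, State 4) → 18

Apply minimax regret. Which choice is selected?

CropE

Column bests: State 1=31, State 2=28, State 3=23, State 4=31.
CropH regrets: 14, 1, 0, 12 → max 14
CropG regrets: 12, 9, 6, 2 → max 12
CropB regrets: 12, 10, 6, 0 → max 12
CropE regrets: 3, 0, 0, 6 → max 6
CropD regrets: 0, 6, 2, 12 → max 12
CropC regrets: 5, 1, 5, 13 → max 13
Smallest max regret = 6 → CropE.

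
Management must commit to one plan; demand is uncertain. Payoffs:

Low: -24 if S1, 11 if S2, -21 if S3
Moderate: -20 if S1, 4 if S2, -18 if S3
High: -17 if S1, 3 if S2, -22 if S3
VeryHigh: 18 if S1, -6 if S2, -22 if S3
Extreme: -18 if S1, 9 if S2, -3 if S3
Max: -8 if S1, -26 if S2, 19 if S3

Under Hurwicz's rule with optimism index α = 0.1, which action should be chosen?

Extreme

Low: 0.1·11 + 0.9·(-24) = -20.5
Moderate: 0.1·4 + 0.9·(-20) = -17.6
High: 0.1·3 + 0.9·(-22) = -19.5
VeryHigh: 0.1·18 + 0.9·(-22) = -18
Extreme: 0.1·9 + 0.9·(-18) = -15.3
Max: 0.1·19 + 0.9·(-26) = -21.5
Highest Hurwicz score = -15.3 → Extreme.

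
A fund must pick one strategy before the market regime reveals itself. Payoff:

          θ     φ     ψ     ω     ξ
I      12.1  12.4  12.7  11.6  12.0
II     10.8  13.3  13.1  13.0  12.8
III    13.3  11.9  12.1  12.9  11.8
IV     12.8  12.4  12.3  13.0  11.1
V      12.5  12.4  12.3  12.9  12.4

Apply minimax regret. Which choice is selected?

V

Column bests: θ=13.3, φ=13.3, ψ=13.1, ω=13.0, ξ=12.8.
I regrets: 1.2, 0.9, 0.4, 1.4, 0.8 → max 1.4
II regrets: 2.5, 0.0, 0.0, 0.0, 0.0 → max 2.5
III regrets: 0.0, 1.4, 1.0, 0.1, 1.0 → max 1.4
IV regrets: 0.5, 0.9, 0.8, 0.0, 1.7 → max 1.7
V regrets: 0.8, 0.9, 0.8, 0.1, 0.4 → max 0.9
Smallest max regret = 0.9 → V.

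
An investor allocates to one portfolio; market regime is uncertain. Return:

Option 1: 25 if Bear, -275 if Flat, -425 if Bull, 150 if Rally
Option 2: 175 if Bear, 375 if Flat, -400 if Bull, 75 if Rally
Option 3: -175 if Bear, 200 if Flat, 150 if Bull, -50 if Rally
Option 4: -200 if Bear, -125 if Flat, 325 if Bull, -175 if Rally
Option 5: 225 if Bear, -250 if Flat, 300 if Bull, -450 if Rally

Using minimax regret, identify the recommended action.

Column bests: Bear=225, Flat=375, Bull=325, Rally=150.
Option 1 regrets: 200, 650, 750, 0 → max 750
Option 2 regrets: 50, 0, 725, 75 → max 725
Option 3 regrets: 400, 175, 175, 200 → max 400
Option 4 regrets: 425, 500, 0, 325 → max 500
Option 5 regrets: 0, 625, 25, 600 → max 625
Smallest max regret = 400 → Option 3.

Option 3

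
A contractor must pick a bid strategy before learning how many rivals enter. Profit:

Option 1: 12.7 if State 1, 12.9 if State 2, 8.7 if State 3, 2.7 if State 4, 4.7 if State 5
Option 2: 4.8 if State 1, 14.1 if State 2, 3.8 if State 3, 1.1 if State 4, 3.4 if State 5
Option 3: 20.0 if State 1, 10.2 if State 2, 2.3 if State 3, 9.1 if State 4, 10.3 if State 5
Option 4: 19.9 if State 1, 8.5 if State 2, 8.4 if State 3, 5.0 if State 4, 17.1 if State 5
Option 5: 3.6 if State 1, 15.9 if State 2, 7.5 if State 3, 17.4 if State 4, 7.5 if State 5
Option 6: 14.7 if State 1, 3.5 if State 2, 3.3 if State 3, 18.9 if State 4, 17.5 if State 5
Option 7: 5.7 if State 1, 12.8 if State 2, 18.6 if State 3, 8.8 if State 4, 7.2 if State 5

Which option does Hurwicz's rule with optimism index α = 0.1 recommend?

Option 7

Option 1: 0.1·12.9 + 0.9·2.7 = 3.72
Option 2: 0.1·14.1 + 0.9·1.1 = 2.4
Option 3: 0.1·20.0 + 0.9·2.3 = 4.07
Option 4: 0.1·19.9 + 0.9·5.0 = 6.49
Option 5: 0.1·17.4 + 0.9·3.6 = 4.98
Option 6: 0.1·18.9 + 0.9·3.3 = 4.86
Option 7: 0.1·18.6 + 0.9·5.7 = 6.99
Highest Hurwicz score = 6.99 → Option 7.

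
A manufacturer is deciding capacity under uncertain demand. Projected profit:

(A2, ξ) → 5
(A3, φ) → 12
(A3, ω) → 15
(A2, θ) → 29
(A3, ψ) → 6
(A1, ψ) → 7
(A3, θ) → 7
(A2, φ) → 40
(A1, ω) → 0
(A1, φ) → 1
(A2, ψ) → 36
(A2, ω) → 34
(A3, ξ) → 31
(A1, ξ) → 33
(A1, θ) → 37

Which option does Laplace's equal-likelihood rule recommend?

A2

Row averages: A1=15.6, A2=28.8, A3=14.2
Highest average = 28.8 → A2.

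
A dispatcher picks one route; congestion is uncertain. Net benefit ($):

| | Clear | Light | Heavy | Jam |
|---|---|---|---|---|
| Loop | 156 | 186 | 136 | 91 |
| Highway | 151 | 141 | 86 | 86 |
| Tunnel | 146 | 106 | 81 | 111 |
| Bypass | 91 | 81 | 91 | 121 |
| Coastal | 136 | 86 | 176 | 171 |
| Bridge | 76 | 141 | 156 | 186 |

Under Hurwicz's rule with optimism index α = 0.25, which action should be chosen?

Loop: 0.25·186 + 0.75·91 = 114.75
Highway: 0.25·151 + 0.75·86 = 102.25
Tunnel: 0.25·146 + 0.75·81 = 97.25
Bypass: 0.25·121 + 0.75·81 = 91
Coastal: 0.25·176 + 0.75·86 = 108.5
Bridge: 0.25·186 + 0.75·76 = 103.5
Highest Hurwicz score = 114.75 → Loop.

Loop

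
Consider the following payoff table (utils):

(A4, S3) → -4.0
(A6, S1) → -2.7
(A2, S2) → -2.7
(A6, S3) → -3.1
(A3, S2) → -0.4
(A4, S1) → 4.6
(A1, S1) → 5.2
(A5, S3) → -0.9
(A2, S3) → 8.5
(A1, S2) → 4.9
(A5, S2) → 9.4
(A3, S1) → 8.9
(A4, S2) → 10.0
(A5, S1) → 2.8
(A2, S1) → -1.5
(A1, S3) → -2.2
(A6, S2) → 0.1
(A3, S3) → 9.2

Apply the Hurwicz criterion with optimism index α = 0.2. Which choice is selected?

A3

A1: 0.2·5.2 + 0.8·(-2.2) = -0.72
A2: 0.2·8.5 + 0.8·(-2.7) = -0.46
A3: 0.2·9.2 + 0.8·(-0.4) = 1.52
A4: 0.2·10.0 + 0.8·(-4.0) = -1.2
A5: 0.2·9.4 + 0.8·(-0.9) = 1.16
A6: 0.2·0.1 + 0.8·(-3.1) = -2.46
Highest Hurwicz score = 1.52 → A3.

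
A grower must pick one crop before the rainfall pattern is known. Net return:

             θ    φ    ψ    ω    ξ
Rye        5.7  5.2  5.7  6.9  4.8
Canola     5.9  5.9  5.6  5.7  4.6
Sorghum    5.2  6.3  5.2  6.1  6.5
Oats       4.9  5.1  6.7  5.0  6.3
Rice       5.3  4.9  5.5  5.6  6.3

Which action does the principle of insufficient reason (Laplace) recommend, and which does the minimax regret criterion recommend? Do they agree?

Row averages: Rye=5.66, Canola=5.54, Sorghum=5.86, Oats=5.6, Rice=5.52
Highest average = 5.86 → Sorghum.
Column bests: θ=5.9, φ=6.3, ψ=6.7, ω=6.9, ξ=6.5.
Rye regrets: 0.2, 1.1, 1.0, 0.0, 1.7 → max 1.7
Canola regrets: 0.0, 0.4, 1.1, 1.2, 1.9 → max 1.9
Sorghum regrets: 0.7, 0.0, 1.5, 0.8, 0.0 → max 1.5
Oats regrets: 1.0, 1.2, 0.0, 1.9, 0.2 → max 1.9
Rice regrets: 0.6, 1.4, 1.2, 1.3, 0.2 → max 1.4
Smallest max regret = 1.4 → Rice.

laplace → Sorghum; minimax regret → Rice (disagree)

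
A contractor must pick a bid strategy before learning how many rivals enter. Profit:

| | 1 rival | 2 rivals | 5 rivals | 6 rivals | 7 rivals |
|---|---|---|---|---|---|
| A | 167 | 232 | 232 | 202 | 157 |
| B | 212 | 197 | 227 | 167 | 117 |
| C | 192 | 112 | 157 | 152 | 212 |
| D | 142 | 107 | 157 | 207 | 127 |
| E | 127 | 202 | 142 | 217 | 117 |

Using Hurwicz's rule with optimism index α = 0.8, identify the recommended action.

A: 0.8·232 + 0.2·157 = 217
B: 0.8·227 + 0.2·117 = 205
C: 0.8·212 + 0.2·112 = 192
D: 0.8·207 + 0.2·107 = 187
E: 0.8·217 + 0.2·117 = 197
Highest Hurwicz score = 217 → A.

A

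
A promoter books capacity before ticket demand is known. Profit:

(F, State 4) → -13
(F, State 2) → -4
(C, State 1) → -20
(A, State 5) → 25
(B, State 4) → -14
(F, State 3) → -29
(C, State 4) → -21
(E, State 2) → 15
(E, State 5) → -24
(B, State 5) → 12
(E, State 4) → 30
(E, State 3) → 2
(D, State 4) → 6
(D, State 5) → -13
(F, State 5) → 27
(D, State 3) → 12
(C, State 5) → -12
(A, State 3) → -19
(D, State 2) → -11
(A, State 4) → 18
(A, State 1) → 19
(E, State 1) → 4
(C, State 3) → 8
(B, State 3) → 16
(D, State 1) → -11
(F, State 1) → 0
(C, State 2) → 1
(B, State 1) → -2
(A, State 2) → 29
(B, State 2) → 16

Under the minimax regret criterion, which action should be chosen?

A

Column bests: State 1=19, State 2=29, State 3=16, State 4=30, State 5=27.
A regrets: 0, 0, 35, 12, 2 → max 35
B regrets: 21, 13, 0, 44, 15 → max 44
C regrets: 39, 28, 8, 51, 39 → max 51
D regrets: 30, 40, 4, 24, 40 → max 40
E regrets: 15, 14, 14, 0, 51 → max 51
F regrets: 19, 33, 45, 43, 0 → max 45
Smallest max regret = 35 → A.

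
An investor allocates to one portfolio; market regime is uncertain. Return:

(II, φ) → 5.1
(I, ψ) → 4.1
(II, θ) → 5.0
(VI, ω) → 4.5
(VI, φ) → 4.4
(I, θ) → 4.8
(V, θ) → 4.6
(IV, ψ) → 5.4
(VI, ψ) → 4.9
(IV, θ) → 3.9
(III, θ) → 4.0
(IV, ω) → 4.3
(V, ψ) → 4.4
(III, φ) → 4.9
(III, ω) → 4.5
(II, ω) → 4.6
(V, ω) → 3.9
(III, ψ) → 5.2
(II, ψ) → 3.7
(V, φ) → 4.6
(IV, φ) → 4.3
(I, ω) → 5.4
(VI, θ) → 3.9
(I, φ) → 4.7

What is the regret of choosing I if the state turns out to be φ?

0.4

Best payoff under φ is 5.1.
Regret = 5.1 − 4.7 = 0.4.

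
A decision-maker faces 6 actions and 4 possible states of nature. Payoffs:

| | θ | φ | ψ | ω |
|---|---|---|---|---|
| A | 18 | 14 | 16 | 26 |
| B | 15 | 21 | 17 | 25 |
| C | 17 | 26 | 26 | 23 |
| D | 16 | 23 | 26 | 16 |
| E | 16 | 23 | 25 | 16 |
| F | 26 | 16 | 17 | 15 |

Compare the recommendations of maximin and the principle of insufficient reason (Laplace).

maximin → C; laplace → C (agree)

Row minima: A=14, B=15, C=17, D=16, E=16, F=15
Best worst-case = 17 → C.
Row averages: A=18.5, B=19.5, C=23, D=20.25, E=20, F=18.5
Highest average = 23 → C.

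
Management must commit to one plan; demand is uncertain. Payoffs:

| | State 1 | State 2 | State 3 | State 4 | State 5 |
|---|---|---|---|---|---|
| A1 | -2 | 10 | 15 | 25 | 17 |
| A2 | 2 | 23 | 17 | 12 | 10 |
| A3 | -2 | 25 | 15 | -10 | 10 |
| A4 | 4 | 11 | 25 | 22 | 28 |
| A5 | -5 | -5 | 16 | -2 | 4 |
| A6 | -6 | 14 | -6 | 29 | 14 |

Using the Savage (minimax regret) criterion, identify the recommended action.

Column bests: State 1=4, State 2=25, State 3=25, State 4=29, State 5=28.
A1 regrets: 6, 15, 10, 4, 11 → max 15
A2 regrets: 2, 2, 8, 17, 18 → max 18
A3 regrets: 6, 0, 10, 39, 18 → max 39
A4 regrets: 0, 14, 0, 7, 0 → max 14
A5 regrets: 9, 30, 9, 31, 24 → max 31
A6 regrets: 10, 11, 31, 0, 14 → max 31
Smallest max regret = 14 → A4.

A4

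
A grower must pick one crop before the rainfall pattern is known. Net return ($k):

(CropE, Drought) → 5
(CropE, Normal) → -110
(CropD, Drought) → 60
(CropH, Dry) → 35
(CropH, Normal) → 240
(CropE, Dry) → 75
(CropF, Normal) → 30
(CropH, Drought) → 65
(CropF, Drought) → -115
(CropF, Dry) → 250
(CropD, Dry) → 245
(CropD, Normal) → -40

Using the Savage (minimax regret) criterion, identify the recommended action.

CropF

Column bests: Drought=65, Dry=250, Normal=240.
CropD regrets: 5, 5, 280 → max 280
CropF regrets: 180, 0, 210 → max 210
CropE regrets: 60, 175, 350 → max 350
CropH regrets: 0, 215, 0 → max 215
Smallest max regret = 210 → CropF.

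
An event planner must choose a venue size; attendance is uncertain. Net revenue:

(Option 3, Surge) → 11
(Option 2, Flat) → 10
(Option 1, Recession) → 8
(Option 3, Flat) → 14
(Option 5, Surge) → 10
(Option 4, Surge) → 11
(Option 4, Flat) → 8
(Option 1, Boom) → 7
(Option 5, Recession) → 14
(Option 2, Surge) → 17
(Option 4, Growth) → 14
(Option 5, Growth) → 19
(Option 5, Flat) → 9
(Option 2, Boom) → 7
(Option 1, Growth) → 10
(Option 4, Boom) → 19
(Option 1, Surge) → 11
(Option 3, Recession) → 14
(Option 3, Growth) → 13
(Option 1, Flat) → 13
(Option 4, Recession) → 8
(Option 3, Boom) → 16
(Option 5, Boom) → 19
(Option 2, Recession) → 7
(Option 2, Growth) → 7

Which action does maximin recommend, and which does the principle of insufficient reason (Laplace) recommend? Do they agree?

maximin → Option 3; laplace → Option 5 (disagree)

Row minima: Option 1=7, Option 2=7, Option 3=11, Option 4=8, Option 5=9
Best worst-case = 11 → Option 3.
Row averages: Option 1=9.8, Option 2=9.6, Option 3=13.6, Option 4=12, Option 5=14.2
Highest average = 14.2 → Option 5.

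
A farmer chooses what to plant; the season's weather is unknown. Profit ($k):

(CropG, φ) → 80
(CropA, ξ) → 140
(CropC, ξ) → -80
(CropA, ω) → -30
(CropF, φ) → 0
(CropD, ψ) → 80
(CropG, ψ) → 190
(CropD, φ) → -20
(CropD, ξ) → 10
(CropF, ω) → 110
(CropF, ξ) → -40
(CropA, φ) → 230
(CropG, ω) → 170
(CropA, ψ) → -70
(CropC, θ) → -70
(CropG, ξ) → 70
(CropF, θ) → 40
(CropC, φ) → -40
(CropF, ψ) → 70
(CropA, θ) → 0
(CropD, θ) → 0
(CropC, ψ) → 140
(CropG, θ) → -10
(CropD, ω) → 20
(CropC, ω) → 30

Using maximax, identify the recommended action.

Row maxima: CropD=80, CropA=230, CropC=140, CropG=190, CropF=110
Best best-case = 230 → CropA.

CropA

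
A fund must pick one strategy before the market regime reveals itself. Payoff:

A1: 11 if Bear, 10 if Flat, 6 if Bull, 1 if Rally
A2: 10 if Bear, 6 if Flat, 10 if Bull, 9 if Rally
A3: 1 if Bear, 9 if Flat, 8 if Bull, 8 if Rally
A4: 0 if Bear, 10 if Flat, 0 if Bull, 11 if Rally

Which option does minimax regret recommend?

Column bests: Bear=11, Flat=10, Bull=10, Rally=11.
A1 regrets: 0, 0, 4, 10 → max 10
A2 regrets: 1, 4, 0, 2 → max 4
A3 regrets: 10, 1, 2, 3 → max 10
A4 regrets: 11, 0, 10, 0 → max 11
Smallest max regret = 4 → A2.

A2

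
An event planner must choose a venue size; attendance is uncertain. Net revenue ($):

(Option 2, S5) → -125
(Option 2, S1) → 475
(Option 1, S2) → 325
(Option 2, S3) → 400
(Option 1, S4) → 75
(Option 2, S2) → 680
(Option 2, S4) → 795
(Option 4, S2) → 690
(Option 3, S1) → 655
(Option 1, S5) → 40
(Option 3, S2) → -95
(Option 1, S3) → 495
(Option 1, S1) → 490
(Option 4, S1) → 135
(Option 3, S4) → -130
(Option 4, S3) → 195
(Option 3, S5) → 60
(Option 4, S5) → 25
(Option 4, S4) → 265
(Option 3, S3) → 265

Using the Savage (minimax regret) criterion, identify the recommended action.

Column bests: S1=655, S2=690, S3=495, S4=795, S5=60.
Option 1 regrets: 165, 365, 0, 720, 20 → max 720
Option 2 regrets: 180, 10, 95, 0, 185 → max 185
Option 3 regrets: 0, 785, 230, 925, 0 → max 925
Option 4 regrets: 520, 0, 300, 530, 35 → max 530
Smallest max regret = 185 → Option 2.

Option 2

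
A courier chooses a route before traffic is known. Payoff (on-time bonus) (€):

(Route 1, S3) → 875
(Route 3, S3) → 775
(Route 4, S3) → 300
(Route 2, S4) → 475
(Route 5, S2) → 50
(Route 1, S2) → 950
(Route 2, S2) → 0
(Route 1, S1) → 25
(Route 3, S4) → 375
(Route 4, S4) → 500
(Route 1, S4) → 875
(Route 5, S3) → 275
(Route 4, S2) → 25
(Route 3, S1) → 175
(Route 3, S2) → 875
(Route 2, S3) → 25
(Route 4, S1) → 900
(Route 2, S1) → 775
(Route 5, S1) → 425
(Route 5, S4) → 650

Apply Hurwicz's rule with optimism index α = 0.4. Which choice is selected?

Route 3

Route 1: 0.4·950 + 0.6·25 = 395
Route 2: 0.4·775 + 0.6·0 = 310
Route 3: 0.4·875 + 0.6·175 = 455
Route 4: 0.4·900 + 0.6·25 = 375
Route 5: 0.4·650 + 0.6·50 = 290
Highest Hurwicz score = 455 → Route 3.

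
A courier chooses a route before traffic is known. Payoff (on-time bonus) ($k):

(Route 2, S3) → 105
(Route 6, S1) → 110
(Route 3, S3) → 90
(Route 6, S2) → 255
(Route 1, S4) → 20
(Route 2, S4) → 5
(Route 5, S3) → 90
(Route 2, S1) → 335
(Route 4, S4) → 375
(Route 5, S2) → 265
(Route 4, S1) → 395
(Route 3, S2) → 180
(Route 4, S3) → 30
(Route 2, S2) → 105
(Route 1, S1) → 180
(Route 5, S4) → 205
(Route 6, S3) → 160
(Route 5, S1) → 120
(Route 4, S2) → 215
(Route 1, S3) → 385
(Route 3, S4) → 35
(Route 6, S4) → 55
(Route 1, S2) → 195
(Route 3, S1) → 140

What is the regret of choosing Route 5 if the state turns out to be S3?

Best payoff under S3 is 385.
Regret = 385 − 90 = 295.

295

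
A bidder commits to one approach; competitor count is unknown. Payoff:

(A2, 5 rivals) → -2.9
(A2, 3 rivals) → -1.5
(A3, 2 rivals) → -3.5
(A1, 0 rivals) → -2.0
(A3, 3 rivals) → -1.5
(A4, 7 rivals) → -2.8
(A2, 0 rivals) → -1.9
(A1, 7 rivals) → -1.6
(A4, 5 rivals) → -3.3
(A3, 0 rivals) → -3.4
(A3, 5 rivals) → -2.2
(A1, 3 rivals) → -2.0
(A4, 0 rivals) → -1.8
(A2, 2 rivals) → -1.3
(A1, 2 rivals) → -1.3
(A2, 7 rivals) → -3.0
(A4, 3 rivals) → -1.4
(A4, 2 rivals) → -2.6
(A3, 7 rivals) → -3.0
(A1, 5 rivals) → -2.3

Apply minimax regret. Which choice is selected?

Column bests: 0 rivals=-1.8, 2 rivals=-1.3, 3 rivals=-1.4, 5 rivals=-2.2, 7 rivals=-1.6.
A1 regrets: 0.2, 0.0, 0.6, 0.1, 0.0 → max 0.6
A2 regrets: 0.1, 0.0, 0.1, 0.7, 1.4 → max 1.4
A3 regrets: 1.6, 2.2, 0.1, 0.0, 1.4 → max 2.2
A4 regrets: 0.0, 1.3, 0.0, 1.1, 1.2 → max 1.3
Smallest max regret = 0.6 → A1.

A1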